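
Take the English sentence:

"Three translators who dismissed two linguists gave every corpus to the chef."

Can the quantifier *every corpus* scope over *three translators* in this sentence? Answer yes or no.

Yes

*every corpus* is a matrix argument; only *three translators* is modified by the relative clause *who dismissed two linguists*, so the RC island is irrelevant to the target quantifier.
With no island boundary between them, the object can take inverse scope over the subject via ordinary QR within the clause.
So *every corpus* > *three translators* is among the available readings.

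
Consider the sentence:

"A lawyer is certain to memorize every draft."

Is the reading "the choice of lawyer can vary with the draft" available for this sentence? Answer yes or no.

Yes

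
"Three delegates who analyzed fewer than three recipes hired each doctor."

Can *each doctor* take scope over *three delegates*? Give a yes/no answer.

Yes

*each doctor* sits in the matrix clause, not in the relative clause on *three delegates*.
Clause-internal QR can adjoin the lower DP above the subject, yielding the inverse reading.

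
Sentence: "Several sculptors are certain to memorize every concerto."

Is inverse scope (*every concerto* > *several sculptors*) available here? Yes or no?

Yes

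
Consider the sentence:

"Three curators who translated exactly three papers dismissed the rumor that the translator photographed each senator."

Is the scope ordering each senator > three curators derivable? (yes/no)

Structurally, *each senator* is inside the complex NP *the rumor that the translator photographed each senator*.
The Complex NP Constraint bars QR out of the complement clause of a noun.
Hence only narrow scope for *each senator* (under *three curators*) survives.

No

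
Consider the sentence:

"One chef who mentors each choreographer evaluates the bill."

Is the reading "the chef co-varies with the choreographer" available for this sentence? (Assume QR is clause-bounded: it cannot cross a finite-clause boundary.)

No

The described interpretation is the *each choreographer* > *one chef* scoping.
*each choreographer* occurs within the relative clause *who mentors each choreographer*.
The relative clause forms an island for QR, so the quantifier is confined to the head noun's restrictor.
The inverse ordering *each choreographer* > *one chef* is therefore underivable.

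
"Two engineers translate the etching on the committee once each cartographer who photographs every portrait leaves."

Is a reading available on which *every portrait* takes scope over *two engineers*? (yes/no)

*every portrait* sits inside the relative clause *who photographs every portrait*, which is itself inside the adjunct *once each cartographer who photographs every portrait leaves*.
Two island boundaries intervene — the relative clause and the adjunct. Either alone would block QR.
*every portrait* > *two engineers* would require crossing that boundary, which is illicit.

No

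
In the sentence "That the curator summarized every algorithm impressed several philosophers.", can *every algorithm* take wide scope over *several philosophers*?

*every algorithm* is embedded in the sentential subject *that the curator summarized every algorithm*.
Subjects — clausal subjects included — are islands for extraction, and QR is no exception.
The ordering *every algorithm* > *several philosophers* is therefore underivable.

No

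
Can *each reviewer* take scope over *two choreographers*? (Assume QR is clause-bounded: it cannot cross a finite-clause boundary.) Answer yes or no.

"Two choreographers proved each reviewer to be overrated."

Yes

ECM infinitives lack a CP barrier, so *each reviewer* can QR over the matrix subject *two choreographers*.
QR within a single clause is free, so the lower quantifier may take scope over the higher one.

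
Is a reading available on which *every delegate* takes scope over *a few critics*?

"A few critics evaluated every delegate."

*every delegate* is the matrix object and *a few critics* the matrix subject; the two are clausemates.
With no island boundary between them, the object can take inverse scope over the subject via ordinary QR within the clause.

Yes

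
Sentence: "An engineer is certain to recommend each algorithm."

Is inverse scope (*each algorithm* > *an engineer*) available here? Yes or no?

Yes

Raising constructions are monoclausal for scope purposes; *each algorithm* is not separated from *an engineer* by any island.
Since no island is crossed, the inverse ordering is licensed alongside surface scope.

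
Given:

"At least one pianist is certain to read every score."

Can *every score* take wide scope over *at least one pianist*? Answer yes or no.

Yes

Raising constructions are monoclausal for scope purposes; *every score* is not separated from *at least one pianist* by any island.
Since no island is crossed, the inverse ordering is licensed alongside surface scope.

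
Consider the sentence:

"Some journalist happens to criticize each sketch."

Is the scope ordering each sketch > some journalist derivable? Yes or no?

Yes

*each sketch* is inside a raising infinitive, which is transparent to QR (no CP barrier), so it behaves as a matrix argument.
Ordinary QR to a clause-peripheral position gives the wide-scope LF for the lower DP.
So *each sketch* > *some journalist* is among the available readings.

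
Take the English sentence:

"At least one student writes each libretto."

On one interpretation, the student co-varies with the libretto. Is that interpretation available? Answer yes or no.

Yes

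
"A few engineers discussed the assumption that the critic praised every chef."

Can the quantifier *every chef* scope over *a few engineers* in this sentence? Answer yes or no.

The DP *every chef* is contained in the complex NP *the assumption that the critic praised every chef*.
Noun-complement clauses are scope islands (the Complex NP Constraint): a quantifier inside one cannot scope into the matrix.
So *every chef* cannot raise to a position above *a few engineers*.

No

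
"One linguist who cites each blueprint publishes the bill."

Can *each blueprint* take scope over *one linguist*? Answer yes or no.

No

*each blueprint* is embedded in the relative clause *who cites each blueprint*.
QR out of a relative clause is ruled out by the relative-clause island constraint.
So *each blueprint* cannot raise high enough to outscope *one linguist*; only the surface ordering *one linguist* > *each blueprint* is available.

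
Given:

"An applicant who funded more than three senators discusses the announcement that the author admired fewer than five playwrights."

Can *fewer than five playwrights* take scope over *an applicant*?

*fewer than five playwrights* is embedded in the complex NP *the announcement that the author admired fewer than five playwrights*.
Since the clause is the complement of a nominal head, the CNPC blocks scope extraction.
So *fewer than five playwrights* cannot raise high enough to outscope *an applicant*; only the surface ordering *an applicant* > *fewer than five playwrights* is available.
(Only the surface reading survives: one fixed applicant with respect to all the relevant playwrights.)

No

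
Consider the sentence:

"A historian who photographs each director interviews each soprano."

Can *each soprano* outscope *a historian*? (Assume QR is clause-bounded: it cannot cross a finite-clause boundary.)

*each soprano* is a matrix argument; only *a historian* is modified by the relative clause *who photographs each director*, so the RC island is irrelevant to the target quantifier.
Nothing blocks QR of the lower DP to a position above the higher one, so inverse scope is available.
Both orderings are possible: *a historian* > *each soprano* and *each soprano* > *a historian*.

Yes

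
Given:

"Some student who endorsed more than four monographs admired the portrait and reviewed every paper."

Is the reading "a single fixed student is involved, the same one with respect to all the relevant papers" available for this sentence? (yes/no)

The described interpretation is the *some student* > *every paper* scoping.
Surface scope (*some student* > *every paper*) is always derivable; islands only block QR, not in-situ interpretation.

Yes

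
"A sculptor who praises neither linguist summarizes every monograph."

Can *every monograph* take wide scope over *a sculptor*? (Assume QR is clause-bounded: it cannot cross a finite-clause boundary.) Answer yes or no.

*every monograph* is a matrix argument; only *a sculptor* is modified by the relative clause *who praises neither linguist*, so the RC island is irrelevant to the target quantifier.
Since no island is crossed, the inverse ordering is licensed alongside surface scope.
Both orderings are possible: *a sculptor* > *every monograph* and *every monograph* > *a sculptor*.

Yes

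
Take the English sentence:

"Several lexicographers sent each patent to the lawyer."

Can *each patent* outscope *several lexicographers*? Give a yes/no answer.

*several lexicographers* and *each patent* are co-arguments of the matrix verb, with nothing but a clause-internal boundary between them.
Since no island is crossed, the inverse ordering is licensed alongside surface scope.

Yes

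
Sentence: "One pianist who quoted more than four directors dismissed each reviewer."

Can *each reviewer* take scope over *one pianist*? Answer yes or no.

Yes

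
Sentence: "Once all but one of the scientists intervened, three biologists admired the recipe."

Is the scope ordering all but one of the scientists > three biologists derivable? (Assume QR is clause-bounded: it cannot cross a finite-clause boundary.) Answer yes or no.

*all but one of the scientists* sits inside the adjunct clause *once all but one of the scientists intervened*.
Since the clause is an adjunct (not a complement), the Adjunct Condition blocks QR across its edge.
There is no licit LF on which *all but one of the scientists* c-commands *three biologists*.

No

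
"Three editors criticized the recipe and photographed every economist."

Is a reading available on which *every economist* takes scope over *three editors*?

No

*every economist* is embedded in one conjunct of the coordinate structure (*photographed every economist*).
Asymmetric QR out of one conjunct violates the Coordinate Structure Constraint.
So *every economist* cannot raise to a position above *three editors*.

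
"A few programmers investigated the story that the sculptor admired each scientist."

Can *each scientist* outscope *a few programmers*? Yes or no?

The target quantifier *each scientist* is part of the complex NP *the story that the sculptor admired each scientist*.
The complex NP is opaque for QR — the quantifier is frozen inside the noun's complement.
There is no licit LF on which *each scientist* c-commands *a few programmers*.

No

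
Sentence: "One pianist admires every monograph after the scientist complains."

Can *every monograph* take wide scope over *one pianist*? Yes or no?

Yes

Although there is an adjunct clause, *every monograph* is in the main clause, not inside the adjunct.
With no island boundary between them, the object can take inverse scope over the subject via ordinary QR within the clause.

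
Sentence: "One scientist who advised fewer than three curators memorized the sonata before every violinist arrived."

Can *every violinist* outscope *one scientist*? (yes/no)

No

*every violinist* is embedded in the adjunct clause *before every violinist arrived*.
Adjuncts are opaque for quantifier raising; a quantifier in an adjunct stays inside it.
*every violinist* > *one scientist* would require crossing that boundary, which is illicit.
(Only the surface reading survives: one fixed scientist with respect to all the relevant violinists.)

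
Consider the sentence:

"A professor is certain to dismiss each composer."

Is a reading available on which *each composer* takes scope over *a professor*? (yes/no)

The matrix predicate is a raising verb, whose infinitival complement is not a scope island — *each composer* can QR into the matrix clause.
No island intervenes, so both surface and inverse scope are derivable.

Yes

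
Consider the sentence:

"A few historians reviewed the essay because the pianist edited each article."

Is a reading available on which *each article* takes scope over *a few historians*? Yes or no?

No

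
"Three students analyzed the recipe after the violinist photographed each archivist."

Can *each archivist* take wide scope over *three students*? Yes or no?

No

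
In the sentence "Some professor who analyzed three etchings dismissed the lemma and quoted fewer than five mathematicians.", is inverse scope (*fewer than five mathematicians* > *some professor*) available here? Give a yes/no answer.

No

Structurally, *fewer than five mathematicians* is inside one conjunct of the coordinate structure (*quoted fewer than five mathematicians*).
The Coordinate Structure Constraint blocks movement (including QR) out of a single conjunct.
There is no licit LF on which *fewer than five mathematicians* c-commands *some professor*.
(Only the surface reading survives: one fixed professor with respect to all the relevant mathematicians.)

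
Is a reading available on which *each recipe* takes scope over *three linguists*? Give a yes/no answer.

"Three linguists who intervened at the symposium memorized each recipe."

Yes

*each recipe* is a matrix argument; only *three linguists* is modified by the relative clause *who intervened at the symposium*, so the RC island is irrelevant to the target quantifier.
Clause-internal QR can adjoin the lower DP above the subject, yielding the inverse reading.
The sentence is scopally ambiguous between *three linguists* > *each recipe* and *each recipe* > *three linguists*.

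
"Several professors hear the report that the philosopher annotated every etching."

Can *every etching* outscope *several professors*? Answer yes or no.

No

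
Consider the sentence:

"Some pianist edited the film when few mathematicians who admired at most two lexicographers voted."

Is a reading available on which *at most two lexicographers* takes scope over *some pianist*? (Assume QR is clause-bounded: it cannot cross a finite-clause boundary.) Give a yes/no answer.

No

Structurally, *at most two lexicographers* is inside the relative clause *who admired at most two lexicographers*, which is itself inside the adjunct *when few mathematicians who admired at most two lexicographers voted*.
Even if one barrier were somehow void, the other would still block QR.
There is no licit LF on which *at most two lexicographers* c-commands *some pianist*.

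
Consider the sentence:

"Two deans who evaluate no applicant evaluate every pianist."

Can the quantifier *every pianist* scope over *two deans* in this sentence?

Yes

The RC *who evaluate no applicant* is an island, but *every pianist* is not inside it — it is the matrix object, a clausemate of *two deans*.
No island intervenes, so both surface and inverse scope are derivable.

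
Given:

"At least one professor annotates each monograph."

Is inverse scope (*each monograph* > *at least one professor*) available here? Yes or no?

*each monograph* and *at least one professor* are in the same minimal clause.
Nothing blocks QR of the lower DP to a position above the higher one, so inverse scope is available.

Yes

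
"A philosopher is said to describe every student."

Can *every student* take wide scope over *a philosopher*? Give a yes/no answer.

Yes

*every student* is inside a raising infinitive, which is transparent to QR (no CP barrier), so it behaves as a matrix argument.
No island intervenes, so both surface and inverse scope are derivable.
So *every student* > *a philosopher* is among the available readings.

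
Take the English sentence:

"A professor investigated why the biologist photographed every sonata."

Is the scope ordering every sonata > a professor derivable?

No

*every sonata* is embedded in the embedded question *why the biologist photographed every sonata*.
QR across an interrogative CP boundary is ruled out as a wh-island violation.
*every sonata* is confined to the island and cannot take scope over *a professor*.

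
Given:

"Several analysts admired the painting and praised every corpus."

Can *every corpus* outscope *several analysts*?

*every corpus* is embedded in one conjunct of the coordinate structure (*praised every corpus*).
The Coordinate Structure Constraint blocks movement (including QR) out of a single conjunct.
So the wide-scope reading for *every corpus* is blocked.

No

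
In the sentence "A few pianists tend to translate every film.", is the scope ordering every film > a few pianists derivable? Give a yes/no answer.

*every film* is the object of the infinitival complement of a raising predicate; raising infinitives are transparent for QR, so the two DPs are in effect clausemates.
Nothing blocks QR of the lower DP to a position above the higher one, so inverse scope is available.
So *every film* > *a few pianists* is among the available readings.

Yes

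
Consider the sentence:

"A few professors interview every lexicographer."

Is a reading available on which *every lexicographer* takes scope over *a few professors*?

*every lexicographer* is the matrix object and *a few professors* the matrix subject; the two are clausemates.
Clause-internal QR can adjoin the lower DP above the subject, yielding the inverse reading.

Yes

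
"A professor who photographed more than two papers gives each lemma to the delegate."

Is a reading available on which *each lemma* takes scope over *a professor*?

*each lemma* sits in the matrix clause, not in the relative clause on *a professor*.
Nothing blocks QR of the lower DP to a position above the higher one, so inverse scope is available.
Both orderings are possible: *a professor* > *each lemma* and *each lemma* > *a professor*.

Yes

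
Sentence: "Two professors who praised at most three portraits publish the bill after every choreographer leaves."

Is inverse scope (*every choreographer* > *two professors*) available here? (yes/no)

No

The DP *every choreographer* is contained in the adjunct clause *after every choreographer leaves*.
Adverbial clauses are not L-marked, so they are barriers for QR — the quantifier cannot escape the adjunct.
*every choreographer* > *two professors* would require crossing that boundary, which is illicit.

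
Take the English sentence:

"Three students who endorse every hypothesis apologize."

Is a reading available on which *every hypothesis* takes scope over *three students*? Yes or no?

No

Structurally, *every hypothesis* is inside the relative clause *who endorse every hypothesis*.
A relative clause is a scope island — quantifier raising cannot cross its boundary.
So *every hypothesis* cannot raise high enough to outscope *three students*; only the surface ordering *three students* > *every hypothesis* is available.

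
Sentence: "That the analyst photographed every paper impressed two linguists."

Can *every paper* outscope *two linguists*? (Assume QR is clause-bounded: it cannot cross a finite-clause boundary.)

No

*every paper* is embedded in the sentential subject *that the analyst photographed every paper*.
The Sentential Subject Constraint rules out raising the quantifier out of the that-clause subject.
The ordering *every paper* > *two linguists* is therefore underivable.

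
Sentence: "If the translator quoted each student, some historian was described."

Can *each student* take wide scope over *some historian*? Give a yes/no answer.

No

The DP *each student* is contained in the adjunct clause *if the translator quoted each student*.
Adverbial clauses are not L-marked, so they are barriers for QR — the quantifier cannot escape the adjunct.
There is no licit LF on which *each student* c-commands *some historian*.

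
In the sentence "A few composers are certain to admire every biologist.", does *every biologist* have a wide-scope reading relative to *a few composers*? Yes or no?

Yes

*every biologist* is the object of the infinitival complement of a raising predicate; raising infinitives are transparent for QR, so the two DPs are in effect clausemates.
Clause-internal QR can adjoin the lower DP above the subject, yielding the inverse reading.
Both orderings are possible: *a few composers* > *every biologist* and *every biologist* > *a few composers*.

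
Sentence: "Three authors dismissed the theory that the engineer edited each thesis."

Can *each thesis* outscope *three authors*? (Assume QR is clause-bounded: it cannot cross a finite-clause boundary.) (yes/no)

No

The DP *each thesis* is contained in the complex NP *the theory that the engineer edited each thesis*.
A that-clause complement to a noun is an island; QR cannot cross the NP boundary.
There is no licit LF on which *each thesis* c-commands *three authors*.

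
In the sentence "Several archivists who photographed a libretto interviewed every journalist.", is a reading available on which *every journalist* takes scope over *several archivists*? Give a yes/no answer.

Yes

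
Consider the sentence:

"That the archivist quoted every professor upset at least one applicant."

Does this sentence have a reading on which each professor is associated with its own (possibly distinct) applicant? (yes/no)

This is the *every professor* > *at least one applicant* reading.
*every professor* is embedded in the sentential subject *that the archivist quoted every professor*.
Sentential subjects are islands: a quantifier inside the subject clause cannot raise over the matrix predicate.
*every professor* > *at least one applicant* would require crossing that boundary, which is illicit.

No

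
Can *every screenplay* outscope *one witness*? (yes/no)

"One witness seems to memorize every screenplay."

Yes

The matrix predicate is a raising verb, whose infinitival complement is not a scope island — *every screenplay* can QR into the matrix clause.
Since no island is crossed, the inverse ordering is licensed alongside surface scope.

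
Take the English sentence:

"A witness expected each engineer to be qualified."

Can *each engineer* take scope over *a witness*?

Yes

The ECM infinitive is scope-transparent — *each engineer* is free to raise above *a witness*.
QR within a single clause is free, so the lower quantifier may take scope over the higher one.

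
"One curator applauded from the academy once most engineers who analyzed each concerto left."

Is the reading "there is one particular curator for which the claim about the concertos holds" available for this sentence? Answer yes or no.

That reading corresponds to *one curator* > *each concerto*.
Surface scope (*one curator* > *each concerto*) is always derivable; islands only block QR, not in-situ interpretation.

Yes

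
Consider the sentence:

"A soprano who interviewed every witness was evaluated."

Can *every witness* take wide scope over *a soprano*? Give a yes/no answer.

The target quantifier *every witness* is part of the relative clause *who interviewed every witness*.
Relative clauses are scope islands: a quantifier cannot QR out of a relative clause to take scope in the matrix clause.
So *every witness* cannot raise high enough to outscope *a soprano*; only the surface ordering *a soprano* > *every witness* is available.

No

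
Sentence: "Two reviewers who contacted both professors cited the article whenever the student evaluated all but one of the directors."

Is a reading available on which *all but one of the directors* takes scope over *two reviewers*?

No

*all but one of the directors* occurs within the adjunct clause *whenever the student evaluated all but one of the directors*.
Since the clause is an adjunct (not a complement), the Adjunct Condition blocks QR across its edge.
So *all but one of the directors* cannot raise high enough to outscope *two reviewers*; only the surface ordering *two reviewers* > *all but one of the directors* is available.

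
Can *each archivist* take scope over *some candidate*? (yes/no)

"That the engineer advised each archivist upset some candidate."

No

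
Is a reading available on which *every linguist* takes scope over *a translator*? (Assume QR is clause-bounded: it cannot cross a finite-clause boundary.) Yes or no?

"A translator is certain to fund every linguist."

Yes

*every linguist* is inside a raising infinitive, which is transparent to QR (no CP barrier), so it behaves as a matrix argument.
Since no island is crossed, the inverse ordering is licensed alongside surface scope.
So *every linguist* > *a translator* is among the available readings.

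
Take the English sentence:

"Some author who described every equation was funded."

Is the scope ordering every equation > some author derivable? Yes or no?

*every equation* occurs within the relative clause *who described every equation*.
Quantifiers inside a relative clause are trapped there; the RC boundary blocks QR.
Hence only narrow scope for *every equation* (under *some author*) survives.

No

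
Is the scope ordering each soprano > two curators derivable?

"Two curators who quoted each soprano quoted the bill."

No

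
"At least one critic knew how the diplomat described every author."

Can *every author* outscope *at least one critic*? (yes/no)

The DP *every author* is contained in the embedded question *how the diplomat described every author*.
An indirect question is a wh-island; the filled [Spec,CP] blocks QR across the CP edge.
So the wide-scope reading for *every author* is blocked.

No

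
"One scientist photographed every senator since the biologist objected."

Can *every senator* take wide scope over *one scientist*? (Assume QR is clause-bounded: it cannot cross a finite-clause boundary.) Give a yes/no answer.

Yes

The adjunct clause does not contain *every senator*, which is the matrix object.
Nothing blocks QR of the lower DP to a position above the higher one, so inverse scope is available.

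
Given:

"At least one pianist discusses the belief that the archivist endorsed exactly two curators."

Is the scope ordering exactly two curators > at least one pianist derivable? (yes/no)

The DP *exactly two curators* is contained in the complex NP *the belief that the archivist endorsed exactly two curators*.
Since the clause is the complement of a nominal head, the CNPC blocks scope extraction.
*exactly two curators* is confined to the island and cannot take scope over *at least one pianist*.

No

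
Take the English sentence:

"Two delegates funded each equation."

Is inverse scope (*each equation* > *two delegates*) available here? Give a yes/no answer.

Yes

*each equation* is the matrix object and *two delegates* the matrix subject; the two are clausemates.
QR within a single clause is free, so the lower quantifier may take scope over the higher one.
So *each equation* > *two delegates* is among the available readings.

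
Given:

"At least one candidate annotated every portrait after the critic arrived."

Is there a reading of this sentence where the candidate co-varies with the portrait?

Yes

The paraphrase describes the scope ordering *every portrait* > *at least one candidate*.
The adjunct island is irrelevant here — *every portrait* and *at least one candidate* are both in the matrix clause.
No island intervenes, so both surface and inverse scope are derivable.
The sentence is scopally ambiguous between *at least one candidate* > *every portrait* and *every portrait* > *at least one candidate*.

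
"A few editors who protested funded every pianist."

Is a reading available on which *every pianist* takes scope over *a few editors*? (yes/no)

The relative clause *who protested* modifies *a few editors*, but *every pianist* is not inside that relative clause — it is an argument of the matrix verb.
QR within a single clause is free, so the lower quantifier may take scope over the higher one.
The sentence is scopally ambiguous between *a few editors* > *every pianist* and *every pianist* > *a few editors*.

Yes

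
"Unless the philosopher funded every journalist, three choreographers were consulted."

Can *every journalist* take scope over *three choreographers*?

No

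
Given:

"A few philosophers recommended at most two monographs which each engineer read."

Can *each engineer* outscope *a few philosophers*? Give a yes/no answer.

*each engineer* occurs within the relative clause *which each engineer read* modifying *at most two monographs*.
Quantifiers inside a relative clause are trapped there; the RC boundary blocks QR.
So *each engineer* cannot raise high enough to outscope *a few philosophers*; only the surface ordering *a few philosophers* > *each engineer* is available.

No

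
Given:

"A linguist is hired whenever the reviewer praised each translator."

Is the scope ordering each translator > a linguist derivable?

No

Structurally, *each translator* is inside the adjunct clause *whenever the reviewer praised each translator*.
Since the clause is an adjunct (not a complement), the Adjunct Condition blocks QR across its edge.
*each translator* is confined to the island and cannot take scope over *a linguist*.
(Only the surface reading survives: one fixed linguist with respect to all the relevant translators.)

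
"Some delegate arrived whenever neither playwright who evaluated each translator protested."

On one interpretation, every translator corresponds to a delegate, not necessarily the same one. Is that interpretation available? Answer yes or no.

This is the *each translator* > *some delegate* reading.
The target quantifier *each translator* is part of the relative clause *who evaluated each translator*, which is itself inside the adjunct *whenever neither playwright who evaluated each translator protested*.
Nested islands: the RC island is itself inside an adjunct island, so wide scope is doubly excluded.
The inverse ordering *each translator* > *some delegate* is therefore underivable.

No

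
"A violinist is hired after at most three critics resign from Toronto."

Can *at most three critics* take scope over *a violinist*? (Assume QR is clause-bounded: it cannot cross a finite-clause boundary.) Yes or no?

Structurally, *at most three critics* is inside the adjunct clause *after at most three critics resign from Toronto*.
Adjunct clauses are scope islands: a quantifier inside an adjunct cannot raise into the matrix clause.
The inverse ordering *at most three critics* > *a violinist* is therefore underivable.

No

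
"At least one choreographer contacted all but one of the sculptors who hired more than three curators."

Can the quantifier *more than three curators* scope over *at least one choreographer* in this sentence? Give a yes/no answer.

*more than three curators* is embedded in the relative clause *who hired more than three curators* modifying *all but one of the sculptors*.
Relative clauses are scope islands: a quantifier cannot QR out of a relative clause to take scope in the matrix clause.
*more than three curators* > *at least one choreographer* would require crossing that boundary, which is illicit.

No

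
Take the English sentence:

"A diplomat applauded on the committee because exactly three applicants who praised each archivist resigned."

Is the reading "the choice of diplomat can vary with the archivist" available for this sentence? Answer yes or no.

This is the *each archivist* > *a diplomat* reading.
The DP *each archivist* is contained in the relative clause *who praised each archivist*, which is itself inside the adjunct *because exactly three applicants who praised each archivist resigned*.
Even if one barrier were somehow void, the other would still block QR.
So *each archivist* cannot raise high enough to outscope *a diplomat*; only the surface ordering *a diplomat* > *each archivist* is available.

No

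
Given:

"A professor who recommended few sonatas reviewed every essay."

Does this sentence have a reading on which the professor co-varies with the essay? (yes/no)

The described interpretation is the *every essay* > *a professor* scoping.
Although the sentence contains a relative clause (*who recommended few sonatas*), *every essay* is outside it, in the matrix VP.
Nothing blocks QR of the lower DP to a position above the higher one, so inverse scope is available.
Both orderings are possible: *a professor* > *every essay* and *every essay* > *a professor*.

Yes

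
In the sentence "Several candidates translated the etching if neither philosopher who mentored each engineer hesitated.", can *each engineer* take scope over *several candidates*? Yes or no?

*each engineer* is embedded in the relative clause *who mentored each engineer*, which is itself inside the adjunct *if neither philosopher who mentored each engineer hesitated*.
Nested islands: the RC island is itself inside an adjunct island, so wide scope is doubly excluded.
So *each engineer* cannot raise to a position above *several candidates*.

No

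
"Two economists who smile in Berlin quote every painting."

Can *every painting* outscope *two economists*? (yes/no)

The RC *who smile in Berlin* is an island, but *every painting* is not inside it — it is the matrix object, a clausemate of *two economists*.
Since no island is crossed, the inverse ordering is licensed alongside surface scope.

Yes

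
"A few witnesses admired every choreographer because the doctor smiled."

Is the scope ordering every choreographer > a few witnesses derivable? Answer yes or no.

Yes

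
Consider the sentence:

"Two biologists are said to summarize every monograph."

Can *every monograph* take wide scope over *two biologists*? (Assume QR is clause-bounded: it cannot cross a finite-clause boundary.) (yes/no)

Infinitival complements of raising predicates do not block QR; *every monograph* and *two biologists* are effectively clausemates.
No island intervenes, so both surface and inverse scope are derivable.
So *every monograph* > *two biologists* is among the available readings.

Yes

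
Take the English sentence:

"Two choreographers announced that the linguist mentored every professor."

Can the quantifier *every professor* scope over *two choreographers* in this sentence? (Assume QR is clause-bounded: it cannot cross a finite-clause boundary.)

The target quantifier *every professor* is part of the finite complement clause *that the linguist mentored every professor*.
Under clause-bounded QR, a quantifier in an embedded finite clause cannot raise into the matrix clause.
The inverse ordering *every professor* > *two choreographers* is therefore underivable.

No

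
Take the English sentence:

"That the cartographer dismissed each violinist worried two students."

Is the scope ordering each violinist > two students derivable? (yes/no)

*each violinist* occurs within the sentential subject *that the cartographer dismissed each violinist*.
Subjects — clausal subjects included — are islands for extraction, and QR is no exception.
*each violinist* is confined to the island and cannot take scope over *two students*.

No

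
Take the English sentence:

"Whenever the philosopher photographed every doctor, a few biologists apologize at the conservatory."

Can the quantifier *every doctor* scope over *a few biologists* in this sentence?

No

*every doctor* sits inside the adjunct clause *whenever the philosopher photographed every doctor*.
Adverbial clauses are not L-marked, so they are barriers for QR — the quantifier cannot escape the adjunct.
The ordering *every doctor* > *a few biologists* is therefore underivable.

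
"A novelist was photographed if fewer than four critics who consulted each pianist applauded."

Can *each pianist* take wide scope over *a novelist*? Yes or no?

No

*each pianist* occurs within the relative clause *who consulted each pianist*, which is itself inside the adjunct *if fewer than four critics who consulted each pianist applauded*.
Even if one barrier were somehow void, the other would still block QR.
So *each pianist* cannot raise to a position above *a novelist*.
(Only the surface reading survives: one fixed novelist with respect to all the relevant pianists.)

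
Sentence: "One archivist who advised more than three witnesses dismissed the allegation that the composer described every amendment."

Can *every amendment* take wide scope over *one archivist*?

*every amendment* sits inside the complex NP *the allegation that the composer described every amendment*.
Since the clause is the complement of a nominal head, the CNPC blocks scope extraction.
So the wide-scope reading for *every amendment* is blocked.

No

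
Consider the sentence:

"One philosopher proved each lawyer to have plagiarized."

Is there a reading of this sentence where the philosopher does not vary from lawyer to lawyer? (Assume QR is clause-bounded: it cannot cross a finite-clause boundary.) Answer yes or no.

Yes

The paraphrase describes the scope ordering *one philosopher* > *each lawyer*.
Nothing needs to raise for *one philosopher* > *each lawyer*, so no island constraint is at stake.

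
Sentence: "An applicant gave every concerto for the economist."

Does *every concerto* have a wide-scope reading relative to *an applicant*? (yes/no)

Both DPs are arguments of the same predicate; there is no clause or island boundary between them.
No island intervenes, so both surface and inverse scope are derivable.

Yes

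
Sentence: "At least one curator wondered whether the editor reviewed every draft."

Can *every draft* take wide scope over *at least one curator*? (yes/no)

The target quantifier *every draft* is part of the embedded question *whether the editor reviewed every draft*.
QR across an interrogative CP boundary is ruled out as a wh-island violation.
So the wide-scope reading for *every draft* is blocked.

No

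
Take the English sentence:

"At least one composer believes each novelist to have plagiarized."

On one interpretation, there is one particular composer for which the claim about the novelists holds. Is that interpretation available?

The paraphrase describes the scope ordering *at least one composer* > *each novelist*.
Nothing needs to raise for *at least one composer* > *each novelist*, so no island constraint is at stake.

Yes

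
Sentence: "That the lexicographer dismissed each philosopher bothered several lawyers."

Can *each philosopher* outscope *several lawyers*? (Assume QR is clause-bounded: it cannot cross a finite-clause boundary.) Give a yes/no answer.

No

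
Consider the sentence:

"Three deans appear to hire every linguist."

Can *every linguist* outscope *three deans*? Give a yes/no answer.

Yes

*every linguist* is inside a raising infinitive, which is transparent to QR (no CP barrier), so it behaves as a matrix argument.
No island intervenes, so both surface and inverse scope are derivable.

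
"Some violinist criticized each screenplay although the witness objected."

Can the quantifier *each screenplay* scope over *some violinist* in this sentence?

Although there is an adjunct clause, *each screenplay* is in the main clause, not inside the adjunct.
Clause-internal QR can adjoin the lower DP above the subject, yielding the inverse reading.
The sentence is scopally ambiguous between *some violinist* > *each screenplay* and *each screenplay* > *some violinist*.

Yes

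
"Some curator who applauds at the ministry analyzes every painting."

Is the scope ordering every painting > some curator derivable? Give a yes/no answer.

*every painting* is a matrix argument; only *some curator* is modified by the relative clause *who applauds at the ministry*, so the RC island is irrelevant to the target quantifier.
QR within a single clause is free, so the lower quantifier may take scope over the higher one.
So *every painting* > *some curator* is among the available readings.

Yes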